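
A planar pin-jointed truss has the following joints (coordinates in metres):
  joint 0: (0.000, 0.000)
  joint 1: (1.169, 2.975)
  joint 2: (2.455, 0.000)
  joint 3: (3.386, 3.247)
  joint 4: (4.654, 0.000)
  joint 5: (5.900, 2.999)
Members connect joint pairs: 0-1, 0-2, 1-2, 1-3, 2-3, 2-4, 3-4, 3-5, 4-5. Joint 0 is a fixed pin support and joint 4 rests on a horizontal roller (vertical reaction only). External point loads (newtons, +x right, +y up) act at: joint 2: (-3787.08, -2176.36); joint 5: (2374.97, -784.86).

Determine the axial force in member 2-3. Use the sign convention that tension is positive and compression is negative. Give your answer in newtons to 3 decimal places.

N=6 nodes, M=9 members, R=3 reactions → 2N=12, M+R=12
member 0 (0-1): L=3.1964, (cx,cy)=(0.3657,0.9307)
member 1 (0-2): L=2.4550, (cx,cy)=(1.0000,0.0000)
member 2 (1-2): L=3.2411, (cx,cy)=(0.3968,-0.9179)
member 3 (1-3): L=2.2336, (cx,cy)=(0.9926,0.1218)
member 4 (2-3): L=3.3778, (cx,cy)=(0.2756,0.9613)
member 5 (2-4): L=2.1990, (cx,cy)=(1.0000,0.0000)
member 6 (3-4): L=3.4858, (cx,cy)=(0.3638,-0.9315)
member 7 (3-5): L=2.5262, (cx,cy)=(0.9952,-0.0982)
member 8 (4-5): L=3.2475, (cx,cy)=(0.3837,0.9235)
solve A·x = −loads:
  F[0-1] = +765.2276 N (tension)
  F[0-2] = -1691.9691 N (compression)
  F[1-2] = -701.3099 N (compression)
  F[1-3] = +562.3131 N (tension)
  F[2-3] = +2933.7341 N (tension)
  F[2-4] = +1008.2451 N (tension)
  F[3-4] = -3375.8073 N (compression)
  F[3-5] = +2607.3066 N (tension)
  F[4-5] = -572.7300 N (compression)
  Rx@0 = +1412.1100 N
  Ry@0 = -712.2164 N
  Ry@4 = +3673.4364 N

2933.734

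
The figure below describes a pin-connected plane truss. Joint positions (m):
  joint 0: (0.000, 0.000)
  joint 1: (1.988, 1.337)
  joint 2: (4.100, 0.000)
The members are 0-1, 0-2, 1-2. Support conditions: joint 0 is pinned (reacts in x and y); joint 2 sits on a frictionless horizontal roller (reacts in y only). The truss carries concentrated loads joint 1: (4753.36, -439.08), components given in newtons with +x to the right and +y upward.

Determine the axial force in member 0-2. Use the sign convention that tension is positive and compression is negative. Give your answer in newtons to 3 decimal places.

2784.869

N=3 nodes, M=3 members, R=3 reactions → 2N=6, M+R=6
member 0 (0-1): L=2.3958, (cx,cy)=(0.8298,0.5581)
member 1 (0-2): L=4.1000, (cx,cy)=(1.0000,0.0000)
member 2 (1-2): L=2.4996, (cx,cy)=(0.8449,-0.5349)
solve A·x = −loads:
  F[0-1] = +2372.2589 N (tension)
  F[0-2] = +2784.8692 N (tension)
  F[1-2] = -3295.9858 N (compression)
  Rx@0 = -4753.3600 N
  Ry@0 = -1323.8794 N
  Ry@2 = +1762.9594 N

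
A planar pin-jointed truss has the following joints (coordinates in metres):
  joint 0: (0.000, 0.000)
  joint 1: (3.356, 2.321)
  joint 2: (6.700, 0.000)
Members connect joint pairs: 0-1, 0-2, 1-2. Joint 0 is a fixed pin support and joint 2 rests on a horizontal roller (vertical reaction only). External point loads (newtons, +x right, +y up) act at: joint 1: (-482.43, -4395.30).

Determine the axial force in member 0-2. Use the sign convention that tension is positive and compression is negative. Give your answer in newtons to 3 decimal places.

N=3 nodes, M=3 members, R=3 reactions → 2N=6, M+R=6
member 0 (0-1): L=4.0804, (cx,cy)=(0.8225,0.5688)
member 1 (0-2): L=6.7000, (cx,cy)=(1.0000,0.0000)
member 2 (1-2): L=4.0705, (cx,cy)=(0.8215,-0.5702)
solve A·x = −loads:
  F[0-1] = -4150.4477 N (compression)
  F[0-2] = +2931.1704 N (tension)
  F[1-2] = -3568.0250 N (compression)
  Rx@0 = +482.4300 N
  Ry@0 = +2360.8363 N
  Ry@2 = +2034.4637 N

2931.170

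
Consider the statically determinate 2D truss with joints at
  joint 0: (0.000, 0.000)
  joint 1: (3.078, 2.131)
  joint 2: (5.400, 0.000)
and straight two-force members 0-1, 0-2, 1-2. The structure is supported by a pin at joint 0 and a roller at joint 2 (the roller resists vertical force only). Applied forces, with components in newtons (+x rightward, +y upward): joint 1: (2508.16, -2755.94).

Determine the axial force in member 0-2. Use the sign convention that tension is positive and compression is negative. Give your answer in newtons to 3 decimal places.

2790.192

N=3 nodes, M=3 members, R=3 reactions → 2N=6, M+R=6
member 0 (0-1): L=3.7437, (cx,cy)=(0.8222,0.5692)
member 1 (0-2): L=5.4000, (cx,cy)=(1.0000,0.0000)
member 2 (1-2): L=3.1516, (cx,cy)=(0.7368,-0.6762)
solve A·x = −loads:
  F[0-1] = -343.0284 N (compression)
  F[0-2] = +2790.1920 N (tension)
  F[1-2] = -3787.1168 N (compression)
  Rx@0 = -2508.1600 N
  Ry@0 = +195.2599 N
  Ry@2 = +2560.6801 N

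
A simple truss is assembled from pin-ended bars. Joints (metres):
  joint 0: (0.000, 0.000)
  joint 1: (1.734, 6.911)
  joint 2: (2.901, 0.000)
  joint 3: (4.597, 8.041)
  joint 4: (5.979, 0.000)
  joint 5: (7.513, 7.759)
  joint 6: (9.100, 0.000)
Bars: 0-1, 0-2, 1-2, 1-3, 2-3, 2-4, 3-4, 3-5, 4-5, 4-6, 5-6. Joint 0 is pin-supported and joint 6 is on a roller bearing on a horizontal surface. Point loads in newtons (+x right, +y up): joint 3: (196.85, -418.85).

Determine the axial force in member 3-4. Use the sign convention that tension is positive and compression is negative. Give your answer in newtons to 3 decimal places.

-376.251

N=7 nodes, M=11 members, R=3 reactions → 2N=14, M+R=14
member 0 (0-1): L=7.1252, (cx,cy)=(0.2434,0.9699)
member 1 (0-2): L=2.9010, (cx,cy)=(1.0000,0.0000)
member 2 (1-2): L=7.0088, (cx,cy)=(0.1665,-0.9860)
member 3 (1-3): L=3.0779, (cx,cy)=(0.9302,0.3671)
member 4 (2-3): L=8.2179, (cx,cy)=(0.2064,0.9785)
member 5 (2-4): L=3.0780, (cx,cy)=(1.0000,0.0000)
member 6 (3-4): L=8.1589, (cx,cy)=(0.1694,-0.9855)
member 7 (3-5): L=2.9296, (cx,cy)=(0.9954,-0.0963)
member 8 (4-5): L=7.9092, (cx,cy)=(0.1940,0.9810)
member 9 (4-6): L=3.1210, (cx,cy)=(1.0000,0.0000)
member 10 (5-6): L=7.9196, (cx,cy)=(0.2004,-0.9797)
solve A·x = −loads:
  F[0-1] = -34.3526 N (compression)
  F[0-2] = +205.2101 N (tension)
  F[1-2] = +28.5429 N (tension)
  F[1-3] = -14.0970 N (compression)
  F[2-3] = -28.7636 N (compression)
  F[2-4] = +215.8988 N (tension)
  F[3-4] = -376.2513 N (compression)
  F[3-5] = -152.8771 N (compression)
  F[4-5] = +377.9920 N (tension)
  F[4-6] = +78.8551 N (tension)
  F[5-6] = -393.5119 N (compression)
  Rx@0 = -196.8500 N
  Ry@0 = +33.3199 N
  Ry@6 = +385.5301 N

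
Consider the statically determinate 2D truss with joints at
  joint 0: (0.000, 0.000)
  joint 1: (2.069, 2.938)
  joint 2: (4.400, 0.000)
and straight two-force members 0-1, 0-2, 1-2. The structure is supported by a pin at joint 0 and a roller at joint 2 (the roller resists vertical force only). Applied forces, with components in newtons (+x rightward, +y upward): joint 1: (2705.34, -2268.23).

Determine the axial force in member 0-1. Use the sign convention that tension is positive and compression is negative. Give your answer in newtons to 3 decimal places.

739.698

N=3 nodes, M=3 members, R=3 reactions → 2N=6, M+R=6
member 0 (0-1): L=3.5934, (cx,cy)=(0.5758,0.8176)
member 1 (0-2): L=4.4000, (cx,cy)=(1.0000,0.0000)
member 2 (1-2): L=3.7504, (cx,cy)=(0.6215,-0.7834)
solve A·x = −loads:
  F[0-1] = +739.6983 N (tension)
  F[0-2] = +2279.4394 N (tension)
  F[1-2] = -3667.4306 N (compression)
  Rx@0 = -2705.3400 N
  Ry@0 = -604.7829 N
  Ry@2 = +2873.0129 N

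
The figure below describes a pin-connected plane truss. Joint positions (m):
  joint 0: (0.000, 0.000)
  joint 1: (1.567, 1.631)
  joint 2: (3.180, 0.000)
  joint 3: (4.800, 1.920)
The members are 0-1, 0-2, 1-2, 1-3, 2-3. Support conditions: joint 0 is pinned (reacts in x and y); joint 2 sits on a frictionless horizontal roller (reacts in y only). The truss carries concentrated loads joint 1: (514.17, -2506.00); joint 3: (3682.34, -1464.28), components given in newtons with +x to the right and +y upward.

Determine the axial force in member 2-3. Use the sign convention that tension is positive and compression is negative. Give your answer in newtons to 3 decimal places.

N=4 nodes, M=5 members, R=3 reactions → 2N=8, M+R=8
member 0 (0-1): L=2.2618, (cx,cy)=(0.6928,0.7211)
member 1 (0-2): L=3.1800, (cx,cy)=(1.0000,0.0000)
member 2 (1-2): L=2.2939, (cx,cy)=(0.7032,-0.7110)
member 3 (1-3): L=3.2459, (cx,cy)=(0.9960,0.0890)
member 4 (2-3): L=2.5121, (cx,cy)=(0.6449,0.7643)
solve A·x = −loads:
  F[0-1] = +2720.5745 N (tension)
  F[0-2] = +2311.6495 N (tension)
  F[1-2] = -5614.9996 N (compression)
  F[1-3] = +5340.2124 N (tension)
  F[2-3] = -2537.9705 N (compression)
  Rx@0 = -4196.5100 N
  Ry@0 = -1961.8427 N
  Ry@2 = +5932.1227 N

-2537.970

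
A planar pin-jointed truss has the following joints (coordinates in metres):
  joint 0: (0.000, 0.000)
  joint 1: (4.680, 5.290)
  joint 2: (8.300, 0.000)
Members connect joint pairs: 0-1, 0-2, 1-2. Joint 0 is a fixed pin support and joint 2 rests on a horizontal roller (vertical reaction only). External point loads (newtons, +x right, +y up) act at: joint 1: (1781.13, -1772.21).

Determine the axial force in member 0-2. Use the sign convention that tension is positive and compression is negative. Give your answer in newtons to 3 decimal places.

1460.641

N=3 nodes, M=3 members, R=3 reactions → 2N=6, M+R=6
member 0 (0-1): L=7.0630, (cx,cy)=(0.6626,0.7490)
member 1 (0-2): L=8.3000, (cx,cy)=(1.0000,0.0000)
member 2 (1-2): L=6.4100, (cx,cy)=(0.5647,-0.8253)
solve A·x = −loads:
  F[0-1] = +483.6810 N (tension)
  F[0-2] = +1460.6408 N (tension)
  F[1-2] = -2586.3959 N (compression)
  Rx@0 = -1781.1300 N
  Ry@0 = -362.2623 N
  Ry@2 = +2134.4723 N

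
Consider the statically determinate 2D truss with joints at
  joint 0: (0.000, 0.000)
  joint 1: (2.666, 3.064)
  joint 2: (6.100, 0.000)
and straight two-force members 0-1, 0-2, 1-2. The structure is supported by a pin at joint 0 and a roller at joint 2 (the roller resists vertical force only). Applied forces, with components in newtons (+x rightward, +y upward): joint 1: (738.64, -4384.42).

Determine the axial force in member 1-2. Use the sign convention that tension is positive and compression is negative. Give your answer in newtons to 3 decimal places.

-3435.479

N=3 nodes, M=3 members, R=3 reactions → 2N=6, M+R=6
member 0 (0-1): L=4.0615, (cx,cy)=(0.6564,0.7544)
member 1 (0-2): L=6.1000, (cx,cy)=(1.0000,0.0000)
member 2 (1-2): L=4.6022, (cx,cy)=(0.7462,-0.6658)
solve A·x = −loads:
  F[0-1] = -2779.9394 N (compression)
  F[0-2] = +2563.4209 N (tension)
  F[1-2] = -3435.4786 N (compression)
  Rx@0 = -738.6400 N
  Ry@0 = +2097.1976 N
  Ry@2 = +2287.2224 N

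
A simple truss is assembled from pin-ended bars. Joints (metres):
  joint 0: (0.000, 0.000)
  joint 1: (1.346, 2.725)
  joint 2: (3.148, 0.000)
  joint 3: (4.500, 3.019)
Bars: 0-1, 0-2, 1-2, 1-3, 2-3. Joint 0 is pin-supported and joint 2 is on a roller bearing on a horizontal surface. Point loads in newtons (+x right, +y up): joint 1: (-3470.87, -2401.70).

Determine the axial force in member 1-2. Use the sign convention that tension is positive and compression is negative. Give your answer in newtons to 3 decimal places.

2370.872

N=4 nodes, M=5 members, R=3 reactions → 2N=8, M+R=8
member 0 (0-1): L=3.0393, (cx,cy)=(0.4429,0.8966)
member 1 (0-2): L=3.1480, (cx,cy)=(1.0000,0.0000)
member 2 (1-2): L=3.2669, (cx,cy)=(0.5516,-0.8341)
member 3 (1-3): L=3.1677, (cx,cy)=(0.9957,0.0928)
member 4 (2-3): L=3.3079, (cx,cy)=(0.4087,0.9127)
solve A·x = −loads:
  F[0-1] = -4884.3866 N (compression)
  F[0-2] = -1307.7451 N (compression)
  F[1-2] = +2370.8718 N (tension)
  F[1-3] = +0.0000 N (tension)
  F[2-3] = +0.0000 N (tension)
  Rx@0 = +3470.8700 N
  Ry@0 = +4379.2834 N
  Ry@2 = -1977.5834 N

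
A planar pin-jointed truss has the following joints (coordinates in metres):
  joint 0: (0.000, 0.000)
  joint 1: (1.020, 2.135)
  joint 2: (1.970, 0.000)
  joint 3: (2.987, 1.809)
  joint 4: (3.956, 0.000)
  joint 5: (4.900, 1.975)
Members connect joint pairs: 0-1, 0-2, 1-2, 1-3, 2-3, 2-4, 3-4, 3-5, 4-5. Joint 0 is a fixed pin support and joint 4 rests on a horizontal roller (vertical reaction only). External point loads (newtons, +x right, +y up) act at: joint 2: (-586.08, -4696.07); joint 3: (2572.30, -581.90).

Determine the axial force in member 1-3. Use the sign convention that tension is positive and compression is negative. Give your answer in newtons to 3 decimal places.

-1336.737

N=6 nodes, M=9 members, R=3 reactions → 2N=12, M+R=12
member 0 (0-1): L=2.3661, (cx,cy)=(0.4311,0.9023)
member 1 (0-2): L=1.9700, (cx,cy)=(1.0000,0.0000)
member 2 (1-2): L=2.3368, (cx,cy)=(0.4065,-0.9136)
member 3 (1-3): L=1.9938, (cx,cy)=(0.9865,-0.1635)
member 4 (2-3): L=2.0753, (cx,cy)=(0.4901,0.8717)
member 5 (2-4): L=1.9860, (cx,cy)=(1.0000,0.0000)
member 6 (3-4): L=2.0522, (cx,cy)=(0.4722,-0.8815)
member 7 (3-5): L=1.9202, (cx,cy)=(0.9963,0.0864)
member 8 (4-5): L=2.1890, (cx,cy)=(0.4312,0.9022)
solve A·x = −loads:
  F[0-1] = -1467.1220 N (compression)
  F[0-2] = +2618.6693 N (tension)
  F[1-2] = +1688.1636 N (tension)
  F[1-3] = -1336.7367 N (compression)
  F[2-3] = +3617.9144 N (tension)
  F[2-4] = +2118.0695 N (tension)
  F[3-4] = -4485.7166 N (compression)
  F[3-5] = -0.0000 N (tension)
  F[4-5] = +0.0000 N (tension)
  Rx@0 = -1986.2200 N
  Ry@0 = +1323.8032 N
  Ry@4 = +3954.1668 N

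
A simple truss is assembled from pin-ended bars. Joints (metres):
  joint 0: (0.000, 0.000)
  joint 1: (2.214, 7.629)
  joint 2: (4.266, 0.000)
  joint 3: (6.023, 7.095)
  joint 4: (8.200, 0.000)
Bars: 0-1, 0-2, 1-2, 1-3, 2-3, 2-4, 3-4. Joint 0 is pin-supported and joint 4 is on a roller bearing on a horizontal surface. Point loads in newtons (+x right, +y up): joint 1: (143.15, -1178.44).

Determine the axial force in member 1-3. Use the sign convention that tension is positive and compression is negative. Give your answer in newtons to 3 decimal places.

N=5 nodes, M=7 members, R=3 reactions → 2N=10, M+R=10
member 0 (0-1): L=7.9438, (cx,cy)=(0.2787,0.9604)
member 1 (0-2): L=4.2660, (cx,cy)=(1.0000,0.0000)
member 2 (1-2): L=7.9001, (cx,cy)=(0.2597,-0.9657)
member 3 (1-3): L=3.8462, (cx,cy)=(0.9903,-0.1388)
member 4 (2-3): L=7.3093, (cx,cy)=(0.2404,0.9707)
member 5 (2-4): L=3.9340, (cx,cy)=(1.0000,0.0000)
member 6 (3-4): L=7.4215, (cx,cy)=(0.2933,-0.9560)
solve A·x = −loads:
  F[0-1] = -757.0781 N (compression)
  F[0-2] = +354.1545 N (tension)
  F[1-2] = -432.2887 N (compression)
  F[1-3] = -244.2364 N (compression)
  F[2-3] = +430.0614 N (tension)
  F[2-4] = +138.4936 N (tension)
  F[3-4] = -472.1302 N (compression)
  Rx@0 = -143.1500 N
  Ry@0 = +727.0793 N
  Ry@4 = +451.3607 N

-244.236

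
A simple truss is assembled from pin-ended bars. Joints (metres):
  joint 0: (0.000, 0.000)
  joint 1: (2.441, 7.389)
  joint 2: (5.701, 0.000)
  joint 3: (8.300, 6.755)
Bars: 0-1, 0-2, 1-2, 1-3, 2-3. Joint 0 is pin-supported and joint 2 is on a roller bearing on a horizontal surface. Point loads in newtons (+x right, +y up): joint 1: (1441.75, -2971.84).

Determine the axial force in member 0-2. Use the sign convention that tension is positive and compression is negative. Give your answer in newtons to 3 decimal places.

N=4 nodes, M=5 members, R=3 reactions → 2N=8, M+R=8
member 0 (0-1): L=7.7818, (cx,cy)=(0.3137,0.9495)
member 1 (0-2): L=5.7010, (cx,cy)=(1.0000,0.0000)
member 2 (1-2): L=8.0762, (cx,cy)=(0.4037,-0.9149)
member 3 (1-3): L=5.8932, (cx,cy)=(0.9942,-0.1076)
member 4 (2-3): L=7.2377, (cx,cy)=(0.3591,0.9333)
solve A·x = −loads:
  F[0-1] = +178.2461 N (tension)
  F[0-2] = +1385.8374 N (tension)
  F[1-2] = -3433.2185 N (compression)
  F[1-3] = +0.0000 N (tension)
  F[2-3] = -0.0000 N (compression)
  Rx@0 = -1441.7500 N
  Ry@0 = -169.2497 N
  Ry@2 = +3141.0897 N

1385.837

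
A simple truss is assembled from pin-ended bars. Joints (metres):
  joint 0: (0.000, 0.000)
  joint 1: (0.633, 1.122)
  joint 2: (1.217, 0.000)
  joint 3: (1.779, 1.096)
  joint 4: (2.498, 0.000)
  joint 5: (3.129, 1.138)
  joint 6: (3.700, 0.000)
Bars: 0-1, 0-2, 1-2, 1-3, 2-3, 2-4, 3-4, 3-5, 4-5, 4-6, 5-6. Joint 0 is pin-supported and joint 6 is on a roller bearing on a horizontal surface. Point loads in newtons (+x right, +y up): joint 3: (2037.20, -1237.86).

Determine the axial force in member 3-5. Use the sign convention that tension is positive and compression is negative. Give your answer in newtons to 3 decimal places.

-1288.884

N=7 nodes, M=11 members, R=3 reactions → 2N=14, M+R=14
member 0 (0-1): L=1.2882, (cx,cy)=(0.4914,0.8710)
member 1 (0-2): L=1.2170, (cx,cy)=(1.0000,0.0000)
member 2 (1-2): L=1.2649, (cx,cy)=(0.4617,-0.8870)
member 3 (1-3): L=1.1463, (cx,cy)=(0.9997,-0.0227)
member 4 (2-3): L=1.2317, (cx,cy)=(0.4563,0.8898)
member 5 (2-4): L=1.2810, (cx,cy)=(1.0000,0.0000)
member 6 (3-4): L=1.3108, (cx,cy)=(0.5485,-0.8361)
member 7 (3-5): L=1.3507, (cx,cy)=(0.9995,0.0311)
member 8 (4-5): L=1.3012, (cx,cy)=(0.4849,0.8746)
member 9 (4-6): L=1.2020, (cx,cy)=(1.0000,0.0000)
member 10 (5-6): L=1.2732, (cx,cy)=(0.4485,-0.8938)
solve A·x = −loads:
  F[0-1] = -45.0447 N (compression)
  F[0-2] = +2059.3335 N (tension)
  F[1-2] = +45.3294 N (tension)
  F[1-3] = -43.0732 N (compression)
  F[2-3] = -45.1869 N (compression)
  F[2-4] = +2100.8802 N (tension)
  F[3-4] = -1481.4675 N (compression)
  F[3-5] = -1288.8843 N (compression)
  F[4-5] = +1416.3847 N (tension)
  F[4-6] = +601.4206 N (tension)
  F[5-6] = -1341.0504 N (compression)
  Rx@0 = -2037.2000 N
  Ry@0 = +39.2319 N
  Ry@6 = +1198.6281 N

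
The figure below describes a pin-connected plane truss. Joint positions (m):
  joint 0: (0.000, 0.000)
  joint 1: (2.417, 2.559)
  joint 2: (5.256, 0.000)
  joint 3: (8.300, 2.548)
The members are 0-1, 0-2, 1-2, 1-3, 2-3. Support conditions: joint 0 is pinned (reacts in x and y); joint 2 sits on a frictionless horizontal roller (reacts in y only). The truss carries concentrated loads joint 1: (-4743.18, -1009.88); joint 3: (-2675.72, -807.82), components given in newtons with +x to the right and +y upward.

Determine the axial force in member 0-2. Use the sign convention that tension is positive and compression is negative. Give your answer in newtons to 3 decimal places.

-3939.242

N=4 nodes, M=5 members, R=3 reactions → 2N=8, M+R=8
member 0 (0-1): L=3.5200, (cx,cy)=(0.6866,0.7270)
member 1 (0-2): L=5.2560, (cx,cy)=(1.0000,0.0000)
member 2 (1-2): L=3.8221, (cx,cy)=(0.7428,-0.6695)
member 3 (1-3): L=5.8830, (cx,cy)=(1.0000,-0.0019)
member 4 (2-3): L=3.9697, (cx,cy)=(0.7668,0.6419)
solve A·x = −loads:
  F[0-1] = -5067.5972 N (compression)
  F[0-2] = -3939.2417 N (compression)
  F[1-2] = +3998.9371 N (tension)
  F[1-3] = -1706.8381 N (compression)
  F[2-3] = -1263.5179 N (compression)
  Rx@0 = +7418.9000 N
  Ry@0 = +3684.0901 N
  Ry@2 = -1866.3901 N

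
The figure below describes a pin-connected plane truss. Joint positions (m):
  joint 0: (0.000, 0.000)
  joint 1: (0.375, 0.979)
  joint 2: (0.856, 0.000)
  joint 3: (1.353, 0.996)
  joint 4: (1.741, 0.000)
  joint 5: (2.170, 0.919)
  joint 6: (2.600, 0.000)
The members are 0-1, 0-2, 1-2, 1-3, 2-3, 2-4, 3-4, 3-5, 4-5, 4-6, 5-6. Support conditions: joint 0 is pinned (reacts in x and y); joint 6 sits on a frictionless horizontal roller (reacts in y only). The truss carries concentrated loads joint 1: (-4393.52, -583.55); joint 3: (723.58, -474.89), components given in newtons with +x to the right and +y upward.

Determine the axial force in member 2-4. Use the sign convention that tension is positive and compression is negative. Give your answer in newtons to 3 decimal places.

N=7 nodes, M=11 members, R=3 reactions → 2N=14, M+R=14
member 0 (0-1): L=1.0484, (cx,cy)=(0.3577,0.9338)
member 1 (0-2): L=0.8560, (cx,cy)=(1.0000,0.0000)
member 2 (1-2): L=1.0908, (cx,cy)=(0.4410,-0.8975)
member 3 (1-3): L=0.9781, (cx,cy)=(0.9998,0.0174)
member 4 (2-3): L=1.1131, (cx,cy)=(0.4465,0.8948)
member 5 (2-4): L=0.8850, (cx,cy)=(1.0000,0.0000)
member 6 (3-4): L=1.0689, (cx,cy)=(0.3630,-0.9318)
member 7 (3-5): L=0.8206, (cx,cy)=(0.9956,-0.0938)
member 8 (4-5): L=1.0142, (cx,cy)=(0.4230,0.9061)
member 9 (4-6): L=0.8590, (cx,cy)=(1.0000,0.0000)
member 10 (5-6): L=1.0146, (cx,cy)=(0.4238,-0.9058)
solve A·x = −loads:
  F[0-1] = -2253.3830 N (compression)
  F[0-2] = -2863.9041 N (compression)
  F[1-2] = +1748.9195 N (tension)
  F[1-3] = +2816.6908 N (tension)
  F[2-3] = -1754.2677 N (compression)
  F[2-4] = -1309.4140 N (compression)
  F[3-4] = +1027.6958 N (tension)
  F[3-5] = +940.5223 N (tension)
  F[4-5] = -1056.7994 N (compression)
  F[4-6] = -489.3536 N (compression)
  F[5-6] = +1154.6738 N (tension)
  Rx@0 = +3669.9400 N
  Ry@0 = +2104.2911 N
  Ry@6 = -1045.8511 N

-1309.414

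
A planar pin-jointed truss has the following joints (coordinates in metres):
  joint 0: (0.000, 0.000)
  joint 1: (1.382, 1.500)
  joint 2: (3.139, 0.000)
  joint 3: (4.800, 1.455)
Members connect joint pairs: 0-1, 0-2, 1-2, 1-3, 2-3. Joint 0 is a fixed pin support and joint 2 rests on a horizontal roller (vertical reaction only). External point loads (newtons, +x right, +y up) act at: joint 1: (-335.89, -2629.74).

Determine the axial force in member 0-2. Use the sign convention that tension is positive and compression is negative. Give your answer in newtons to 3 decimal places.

1168.149

N=4 nodes, M=5 members, R=3 reactions → 2N=8, M+R=8
member 0 (0-1): L=2.0396, (cx,cy)=(0.6776,0.7354)
member 1 (0-2): L=3.1390, (cx,cy)=(1.0000,0.0000)
member 2 (1-2): L=2.3102, (cx,cy)=(0.7605,-0.6493)
member 3 (1-3): L=3.4183, (cx,cy)=(0.9999,-0.0132)
member 4 (2-3): L=2.2082, (cx,cy)=(0.7522,0.6589)
solve A·x = −loads:
  F[0-1] = -2219.6969 N (compression)
  F[0-2] = +1168.1487 N (tension)
  F[1-2] = -1535.9496 N (compression)
  F[1-3] = +0.0000 N (tension)
  F[2-3] = -0.0000 N (compression)
  Rx@0 = +335.8900 N
  Ry@0 = +1632.4588 N
  Ry@2 = +997.2812 N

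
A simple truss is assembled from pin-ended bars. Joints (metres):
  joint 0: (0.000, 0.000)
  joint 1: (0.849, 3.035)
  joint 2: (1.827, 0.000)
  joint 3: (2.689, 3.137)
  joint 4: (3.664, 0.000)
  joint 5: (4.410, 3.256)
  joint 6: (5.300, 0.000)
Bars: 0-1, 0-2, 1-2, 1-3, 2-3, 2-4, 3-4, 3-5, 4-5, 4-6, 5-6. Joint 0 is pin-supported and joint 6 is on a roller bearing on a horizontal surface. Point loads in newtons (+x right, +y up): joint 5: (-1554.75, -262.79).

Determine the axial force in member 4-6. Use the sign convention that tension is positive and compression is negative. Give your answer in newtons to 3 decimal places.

N=7 nodes, M=11 members, R=3 reactions → 2N=14, M+R=14
member 0 (0-1): L=3.1515, (cx,cy)=(0.2694,0.9630)
member 1 (0-2): L=1.8270, (cx,cy)=(1.0000,0.0000)
member 2 (1-2): L=3.1887, (cx,cy)=(0.3067,-0.9518)
member 3 (1-3): L=1.8428, (cx,cy)=(0.9985,0.0553)
member 4 (2-3): L=3.2533, (cx,cy)=(0.2650,0.9643)
member 5 (2-4): L=1.8370, (cx,cy)=(1.0000,0.0000)
member 6 (3-4): L=3.2850, (cx,cy)=(0.2968,-0.9549)
member 7 (3-5): L=1.7251, (cx,cy)=(0.9976,0.0690)
member 8 (4-5): L=3.3404, (cx,cy)=(0.2233,0.9747)
member 9 (4-6): L=1.6360, (cx,cy)=(1.0000,0.0000)
member 10 (5-6): L=3.3754, (cx,cy)=(0.2637,-0.9646)
solve A·x = −loads:
  F[0-1] = -1037.6349 N (compression)
  F[0-2] = -1275.2168 N (compression)
  F[1-2] = +1015.4541 N (tension)
  F[1-3] = -591.8900 N (compression)
  F[2-3] = -1002.3375 N (compression)
  F[2-4] = -698.1844 N (compression)
  F[3-4] = +963.6927 N (tension)
  F[3-5] = -1145.3190 N (compression)
  F[4-5] = -944.1133 N (compression)
  F[4-6] = -201.3115 N (compression)
  F[5-6] = +763.5012 N (tension)
  Rx@0 = +1554.7500 N
  Ry@0 = +999.2734 N
  Ry@6 = -736.4834 N

-201.311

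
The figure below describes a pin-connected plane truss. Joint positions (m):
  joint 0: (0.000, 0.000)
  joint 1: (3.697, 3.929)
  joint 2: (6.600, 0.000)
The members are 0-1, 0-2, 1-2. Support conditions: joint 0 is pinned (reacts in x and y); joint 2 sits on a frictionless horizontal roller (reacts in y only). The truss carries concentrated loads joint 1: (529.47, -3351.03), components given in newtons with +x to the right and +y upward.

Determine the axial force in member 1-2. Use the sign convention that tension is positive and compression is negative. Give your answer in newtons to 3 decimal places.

-2725.773

N=3 nodes, M=3 members, R=3 reactions → 2N=6, M+R=6
member 0 (0-1): L=5.3949, (cx,cy)=(0.6853,0.7283)
member 1 (0-2): L=6.6000, (cx,cy)=(1.0000,0.0000)
member 2 (1-2): L=4.8851, (cx,cy)=(0.5943,-0.8043)
solve A·x = −loads:
  F[0-1] = -1591.0746 N (compression)
  F[0-2] = +1619.7984 N (tension)
  F[1-2] = -2725.7727 N (compression)
  Rx@0 = -529.4700 N
  Ry@0 = +1158.7504 N
  Ry@2 = +2192.2796 N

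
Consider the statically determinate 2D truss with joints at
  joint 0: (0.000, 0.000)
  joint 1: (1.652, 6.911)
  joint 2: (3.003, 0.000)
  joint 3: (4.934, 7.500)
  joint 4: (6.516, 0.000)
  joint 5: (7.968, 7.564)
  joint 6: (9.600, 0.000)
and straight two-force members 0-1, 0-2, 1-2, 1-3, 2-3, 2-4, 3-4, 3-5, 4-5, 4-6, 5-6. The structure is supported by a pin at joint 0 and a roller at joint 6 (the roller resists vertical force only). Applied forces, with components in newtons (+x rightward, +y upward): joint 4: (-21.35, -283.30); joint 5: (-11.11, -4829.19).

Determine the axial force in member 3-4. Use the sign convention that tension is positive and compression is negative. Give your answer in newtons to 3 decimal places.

923.817

N=7 nodes, M=11 members, R=3 reactions → 2N=14, M+R=14
member 0 (0-1): L=7.1057, (cx,cy)=(0.2325,0.9726)
member 1 (0-2): L=3.0030, (cx,cy)=(1.0000,0.0000)
member 2 (1-2): L=7.0418, (cx,cy)=(0.1919,-0.9814)
member 3 (1-3): L=3.3344, (cx,cy)=(0.9843,0.1766)
member 4 (2-3): L=7.7446, (cx,cy)=(0.2493,0.9684)
member 5 (2-4): L=3.5130, (cx,cy)=(1.0000,0.0000)
member 6 (3-4): L=7.6650, (cx,cy)=(0.2064,-0.9785)
member 7 (3-5): L=3.0347, (cx,cy)=(0.9998,0.0211)
member 8 (4-5): L=7.7021, (cx,cy)=(0.1885,0.9821)
member 9 (4-6): L=3.0840, (cx,cy)=(1.0000,0.0000)
member 10 (5-6): L=7.7381, (cx,cy)=(0.2109,-0.9775)
solve A·x = −loads:
  F[0-1] = -946.6658 N (compression)
  F[0-2] = +187.6297 N (tension)
  F[1-2] = +867.4748 N (tension)
  F[1-3] = -392.6932 N (compression)
  F[2-3] = -879.1254 N (compression)
  F[2-4] = +573.2551 N (tension)
  F[3-4] = +923.8174 N (tension)
  F[3-5] = -796.5606 N (compression)
  F[4-5] = -631.9585 N (compression)
  F[4-6] = +904.4102 N (tension)
  F[5-6] = -4288.2213 N (compression)
  Rx@0 = +32.4600 N
  Ry@0 = +920.7262 N
  Ry@6 = +4191.7638 N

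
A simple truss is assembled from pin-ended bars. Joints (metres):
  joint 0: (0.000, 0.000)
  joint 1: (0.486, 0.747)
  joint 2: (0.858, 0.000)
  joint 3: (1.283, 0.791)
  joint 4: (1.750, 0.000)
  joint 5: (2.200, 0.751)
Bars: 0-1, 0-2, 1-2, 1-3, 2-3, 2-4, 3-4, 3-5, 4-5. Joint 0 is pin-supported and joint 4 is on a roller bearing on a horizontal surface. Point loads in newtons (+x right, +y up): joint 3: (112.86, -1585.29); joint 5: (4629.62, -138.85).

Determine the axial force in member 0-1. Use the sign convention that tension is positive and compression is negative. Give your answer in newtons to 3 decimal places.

1968.998

N=6 nodes, M=9 members, R=3 reactions → 2N=12, M+R=12
member 0 (0-1): L=0.8912, (cx,cy)=(0.5453,0.8382)
member 1 (0-2): L=0.8580, (cx,cy)=(1.0000,0.0000)
member 2 (1-2): L=0.8345, (cx,cy)=(0.4458,-0.8951)
member 3 (1-3): L=0.7982, (cx,cy)=(0.9985,0.0551)
member 4 (2-3): L=0.8979, (cx,cy)=(0.4733,0.8809)
member 5 (2-4): L=0.8920, (cx,cy)=(1.0000,0.0000)
member 6 (3-4): L=0.9186, (cx,cy)=(0.5084,-0.8611)
member 7 (3-5): L=0.9179, (cx,cy)=(0.9990,-0.0436)
member 8 (4-5): L=0.8755, (cx,cy)=(0.5140,0.8578)
solve A·x = −loads:
  F[0-1] = +1968.9981 N (tension)
  F[0-2] = +3668.7001 N (tension)
  F[1-2] = -1729.9817 N (compression)
  F[1-3] = +1847.7719 N (tension)
  F[2-3] = +1757.9575 N (tension)
  F[2-4] = +2065.4715 N (tension)
  F[3-4] = -3990.2249 N (compression)
  F[3-5] = +4597.1430 N (tension)
  F[4-5] = +71.6828 N (tension)
  Rx@0 = -4742.4800 N
  Ry@0 = -1650.4394 N
  Ry@4 = +3374.5794 N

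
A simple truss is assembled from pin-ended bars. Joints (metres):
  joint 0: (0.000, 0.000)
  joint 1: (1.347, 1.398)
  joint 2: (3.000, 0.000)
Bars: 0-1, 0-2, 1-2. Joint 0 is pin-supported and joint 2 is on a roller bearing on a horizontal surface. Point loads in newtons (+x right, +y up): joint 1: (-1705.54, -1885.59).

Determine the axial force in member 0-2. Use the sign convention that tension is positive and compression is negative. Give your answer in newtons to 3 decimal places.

61.306

N=3 nodes, M=3 members, R=3 reactions → 2N=6, M+R=6
member 0 (0-1): L=1.9413, (cx,cy)=(0.6938,0.7201)
member 1 (0-2): L=3.0000, (cx,cy)=(1.0000,0.0000)
member 2 (1-2): L=2.1649, (cx,cy)=(0.7635,-0.6458)
solve A·x = −loads:
  F[0-1] = -2546.4391 N (compression)
  F[0-2] = +61.3056 N (tension)
  F[1-2] = -80.2908 N (compression)
  Rx@0 = +1705.5400 N
  Ry@0 = +1833.7417 N
  Ry@2 = +51.8483 N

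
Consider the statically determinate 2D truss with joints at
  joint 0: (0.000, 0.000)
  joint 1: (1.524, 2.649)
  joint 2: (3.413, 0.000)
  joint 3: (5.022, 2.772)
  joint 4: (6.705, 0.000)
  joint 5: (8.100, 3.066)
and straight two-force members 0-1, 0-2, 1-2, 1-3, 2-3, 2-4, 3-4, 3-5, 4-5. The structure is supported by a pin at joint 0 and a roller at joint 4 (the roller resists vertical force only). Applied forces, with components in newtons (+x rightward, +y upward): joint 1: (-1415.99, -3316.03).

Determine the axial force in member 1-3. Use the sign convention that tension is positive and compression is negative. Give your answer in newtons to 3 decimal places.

-235.682

N=6 nodes, M=9 members, R=3 reactions → 2N=12, M+R=12
member 0 (0-1): L=3.0561, (cx,cy)=(0.4987,0.8668)
member 1 (0-2): L=3.4130, (cx,cy)=(1.0000,0.0000)
member 2 (1-2): L=3.2535, (cx,cy)=(0.5806,-0.8142)
member 3 (1-3): L=3.5002, (cx,cy)=(0.9994,0.0351)
member 4 (2-3): L=3.2051, (cx,cy)=(0.5020,0.8649)
member 5 (2-4): L=3.2920, (cx,cy)=(1.0000,0.0000)
member 6 (3-4): L=3.2429, (cx,cy)=(0.5190,-0.8548)
member 7 (3-5): L=3.0920, (cx,cy)=(0.9955,0.0951)
member 8 (4-5): L=3.3684, (cx,cy)=(0.4141,0.9102)
solve A·x = −loads:
  F[0-1] = -3601.5040 N (compression)
  F[0-2] = +379.9864 N (tension)
  F[1-2] = -248.7943 N (compression)
  F[1-3] = -235.6823 N (compression)
  F[2-3] = +234.2172 N (tension)
  F[2-4] = +117.9580 N (tension)
  F[3-4] = -227.2889 N (compression)
  F[3-5] = +0.0000 N (tension)
  F[4-5] = -0.0000 N (compression)
  Rx@0 = +1415.9900 N
  Ry@0 = +3121.7463 N
  Ry@4 = +194.2837 N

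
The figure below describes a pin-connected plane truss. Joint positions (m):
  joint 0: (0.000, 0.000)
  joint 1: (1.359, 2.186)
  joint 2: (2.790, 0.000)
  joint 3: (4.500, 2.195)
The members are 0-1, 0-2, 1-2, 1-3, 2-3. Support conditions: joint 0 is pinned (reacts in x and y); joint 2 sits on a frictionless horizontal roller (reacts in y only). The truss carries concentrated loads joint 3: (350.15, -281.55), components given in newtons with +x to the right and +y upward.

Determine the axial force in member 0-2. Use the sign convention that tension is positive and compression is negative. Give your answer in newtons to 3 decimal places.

71.611

N=4 nodes, M=5 members, R=3 reactions → 2N=8, M+R=8
member 0 (0-1): L=2.5740, (cx,cy)=(0.5280,0.8493)
member 1 (0-2): L=2.7900, (cx,cy)=(1.0000,0.0000)
member 2 (1-2): L=2.6127, (cx,cy)=(0.5477,-0.8367)
member 3 (1-3): L=3.1410, (cx,cy)=(1.0000,0.0029)
member 4 (2-3): L=2.7825, (cx,cy)=(0.6146,0.7889)
solve A·x = −loads:
  F[0-1] = +527.5633 N (tension)
  F[0-2] = +71.6114 N (tension)
  F[1-2] = -533.5466 N (compression)
  F[1-3] = +570.7660 N (tension)
  F[2-3] = -358.9769 N (compression)
  Rx@0 = -350.1500 N
  Ry@0 = -448.0393 N
  Ry@2 = +729.5893 N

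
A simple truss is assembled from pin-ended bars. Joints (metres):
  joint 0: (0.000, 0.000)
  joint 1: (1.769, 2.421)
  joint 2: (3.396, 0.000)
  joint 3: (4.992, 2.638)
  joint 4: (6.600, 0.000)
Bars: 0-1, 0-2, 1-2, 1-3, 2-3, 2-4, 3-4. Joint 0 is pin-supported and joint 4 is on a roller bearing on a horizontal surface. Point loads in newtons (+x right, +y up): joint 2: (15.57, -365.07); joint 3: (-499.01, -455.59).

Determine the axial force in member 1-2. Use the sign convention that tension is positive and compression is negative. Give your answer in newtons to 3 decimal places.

N=5 nodes, M=7 members, R=3 reactions → 2N=10, M+R=10
member 0 (0-1): L=2.9984, (cx,cy)=(0.5900,0.8074)
member 1 (0-2): L=3.3960, (cx,cy)=(1.0000,0.0000)
member 2 (1-2): L=2.9169, (cx,cy)=(0.5578,-0.8300)
member 3 (1-3): L=3.2303, (cx,cy)=(0.9977,0.0672)
member 4 (2-3): L=3.0832, (cx,cy)=(0.5176,0.8556)
member 5 (2-4): L=3.2040, (cx,cy)=(1.0000,0.0000)
member 6 (3-4): L=3.0895, (cx,cy)=(0.5205,-0.8539)
solve A·x = −loads:
  F[0-1] = -603.9917 N (compression)
  F[0-2] = -127.1001 N (compression)
  F[1-2] = +534.4801 N (tension)
  F[1-3] = -655.9449 N (compression)
  F[2-3] = -91.7976 N (compression)
  F[2-4] = +202.9713 N (tension)
  F[3-4] = -389.9689 N (compression)
  Rx@0 = +483.4400 N
  Ry@0 = +487.6760 N
  Ry@4 = +332.9840 N

534.480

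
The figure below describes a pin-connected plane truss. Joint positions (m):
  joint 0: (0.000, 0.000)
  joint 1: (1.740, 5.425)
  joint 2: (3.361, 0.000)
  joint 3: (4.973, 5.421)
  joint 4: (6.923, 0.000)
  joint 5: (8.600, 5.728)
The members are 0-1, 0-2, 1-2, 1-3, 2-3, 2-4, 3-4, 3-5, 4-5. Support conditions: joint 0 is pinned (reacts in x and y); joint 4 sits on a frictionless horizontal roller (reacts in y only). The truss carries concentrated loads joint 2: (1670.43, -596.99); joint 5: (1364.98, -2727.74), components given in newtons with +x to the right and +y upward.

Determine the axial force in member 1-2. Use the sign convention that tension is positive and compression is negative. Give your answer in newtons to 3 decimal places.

-1548.935

N=6 nodes, M=9 members, R=3 reactions → 2N=12, M+R=12
member 0 (0-1): L=5.6972, (cx,cy)=(0.3054,0.9522)
member 1 (0-2): L=3.3610, (cx,cy)=(1.0000,0.0000)
member 2 (1-2): L=5.6620, (cx,cy)=(0.2863,-0.9581)
member 3 (1-3): L=3.2330, (cx,cy)=(1.0000,-0.0012)
member 4 (2-3): L=5.6556, (cx,cy)=(0.2850,0.9585)
member 5 (2-4): L=3.5620, (cx,cy)=(1.0000,0.0000)
member 6 (3-4): L=5.7611, (cx,cy)=(0.3385,-0.9410)
member 7 (3-5): L=3.6400, (cx,cy)=(0.9964,0.0843)
member 8 (4-5): L=5.9684, (cx,cy)=(0.2810,0.9597)
solve A·x = −loads:
  F[0-1] = +1557.3732 N (tension)
  F[0-2] = +2559.7687 N (tension)
  F[1-2] = -1548.9351 N (compression)
  F[1-3] = +919.0936 N (tension)
  F[2-3] = +2171.1499 N (tension)
  F[2-4] = -172.9500 N (compression)
  F[3-4] = -2010.8599 N (compression)
  F[3-5] = +2226.4986 N (tension)
  F[4-5] = -3037.9104 N (compression)
  Rx@0 = -3035.4100 N
  Ry@0 = -1482.9622 N
  Ry@4 = +4807.6922 N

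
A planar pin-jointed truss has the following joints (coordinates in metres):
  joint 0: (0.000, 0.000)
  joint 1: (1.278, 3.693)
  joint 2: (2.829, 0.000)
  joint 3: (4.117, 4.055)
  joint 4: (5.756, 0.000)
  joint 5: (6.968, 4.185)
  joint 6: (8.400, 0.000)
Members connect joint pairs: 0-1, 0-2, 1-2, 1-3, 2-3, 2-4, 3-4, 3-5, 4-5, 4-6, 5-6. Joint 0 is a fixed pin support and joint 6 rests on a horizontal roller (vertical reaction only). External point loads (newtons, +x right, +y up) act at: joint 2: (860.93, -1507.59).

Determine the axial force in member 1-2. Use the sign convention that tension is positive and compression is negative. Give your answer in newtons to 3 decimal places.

983.913

N=7 nodes, M=11 members, R=3 reactions → 2N=14, M+R=14
member 0 (0-1): L=3.9079, (cx,cy)=(0.3270,0.9450)
member 1 (0-2): L=2.8290, (cx,cy)=(1.0000,0.0000)
member 2 (1-2): L=4.0055, (cx,cy)=(0.3872,-0.9220)
member 3 (1-3): L=2.8620, (cx,cy)=(0.9920,0.1265)
member 4 (2-3): L=4.2546, (cx,cy)=(0.3027,0.9531)
member 5 (2-4): L=2.9270, (cx,cy)=(1.0000,0.0000)
member 6 (3-4): L=4.3737, (cx,cy)=(0.3747,-0.9271)
member 7 (3-5): L=2.8540, (cx,cy)=(0.9990,0.0456)
member 8 (4-5): L=4.3570, (cx,cy)=(0.2782,0.9605)
member 9 (4-6): L=2.6440, (cx,cy)=(1.0000,0.0000)
member 10 (5-6): L=4.4232, (cx,cy)=(0.3237,-0.9461)
solve A·x = −loads:
  F[0-1] = -1058.0328 N (compression)
  F[0-2] = +1206.9400 N (tension)
  F[1-2] = +983.9132 N (tension)
  F[1-3] = -732.8868 N (compression)
  F[2-3] = +629.9957 N (tension)
  F[2-4] = +536.2831 N (tension)
  F[3-4] = -563.6287 N (compression)
  F[3-5] = -325.4072 N (compression)
  F[4-5] = +544.0300 N (tension)
  F[4-6] = +173.7339 N (tension)
  F[5-6] = -536.6359 N (compression)
  Rx@0 = -860.9300 N
  Ry@0 = +999.8552 N
  Ry@6 = +507.7348 N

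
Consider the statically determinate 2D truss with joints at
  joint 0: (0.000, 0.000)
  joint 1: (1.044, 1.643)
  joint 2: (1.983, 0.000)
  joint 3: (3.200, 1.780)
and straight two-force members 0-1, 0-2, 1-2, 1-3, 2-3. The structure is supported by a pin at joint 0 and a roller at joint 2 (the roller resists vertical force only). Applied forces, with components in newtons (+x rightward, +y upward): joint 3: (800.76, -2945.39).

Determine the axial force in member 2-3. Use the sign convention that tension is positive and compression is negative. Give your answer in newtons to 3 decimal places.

N=4 nodes, M=5 members, R=3 reactions → 2N=8, M+R=8
member 0 (0-1): L=1.9466, (cx,cy)=(0.5363,0.8440)
member 1 (0-2): L=1.9830, (cx,cy)=(1.0000,0.0000)
member 2 (1-2): L=1.8924, (cx,cy)=(0.4962,-0.8682)
member 3 (1-3): L=2.1603, (cx,cy)=(0.9980,0.0634)
member 4 (2-3): L=2.1563, (cx,cy)=(0.5644,0.8255)
solve A·x = −loads:
  F[0-1] = +2993.3155 N (tension)
  F[0-2] = -804.5859 N (compression)
  F[1-2] = -2694.5667 N (compression)
  F[1-3] = +2948.3131 N (tension)
  F[2-3] = -3794.4968 N (compression)
  Rx@0 = -800.7600 N
  Ry@0 = -2526.4208 N
  Ry@2 = +5471.8108 N

-3794.497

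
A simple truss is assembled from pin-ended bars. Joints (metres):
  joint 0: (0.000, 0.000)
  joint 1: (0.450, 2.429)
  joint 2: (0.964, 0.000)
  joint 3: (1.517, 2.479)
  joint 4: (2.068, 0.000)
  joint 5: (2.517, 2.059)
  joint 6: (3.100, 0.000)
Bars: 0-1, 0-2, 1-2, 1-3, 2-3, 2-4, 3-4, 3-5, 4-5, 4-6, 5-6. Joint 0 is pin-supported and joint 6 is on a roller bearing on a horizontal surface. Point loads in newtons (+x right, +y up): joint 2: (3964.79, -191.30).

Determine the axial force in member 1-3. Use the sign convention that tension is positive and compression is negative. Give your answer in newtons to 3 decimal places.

-51.856

N=7 nodes, M=11 members, R=3 reactions → 2N=14, M+R=14
member 0 (0-1): L=2.4703, (cx,cy)=(0.1822,0.9833)
member 1 (0-2): L=0.9640, (cx,cy)=(1.0000,0.0000)
member 2 (1-2): L=2.4828, (cx,cy)=(0.2070,-0.9783)
member 3 (1-3): L=1.0682, (cx,cy)=(0.9989,0.0468)
member 4 (2-3): L=2.5399, (cx,cy)=(0.2177,0.9760)
member 5 (2-4): L=1.1040, (cx,cy)=(1.0000,0.0000)
member 6 (3-4): L=2.5395, (cx,cy)=(0.2170,-0.9762)
member 7 (3-5): L=1.0846, (cx,cy)=(0.9220,-0.3872)
member 8 (4-5): L=2.1074, (cx,cy)=(0.2131,0.9770)
member 9 (4-6): L=1.0320, (cx,cy)=(1.0000,0.0000)
member 10 (5-6): L=2.1399, (cx,cy)=(0.2724,-0.9622)
solve A·x = −loads:
  F[0-1] = -134.0548 N (compression)
  F[0-2] = +3989.2097 N (tension)
  F[1-2] = +132.2497 N (tension)
  F[1-3] = -51.8555 N (compression)
  F[2-3] = +63.4372 N (tension)
  F[2-4] = +37.9870 N (tension)
  F[3-4] = -49.1878 N (compression)
  F[3-5] = -29.6260 N (compression)
  F[4-5] = +49.1444 N (tension)
  F[4-6] = +16.8439 N (tension)
  F[5-6] = -61.8268 N (compression)
  Rx@0 = -3964.7900 N
  Ry@0 = +131.8119 N
  Ry@6 = +59.4881 N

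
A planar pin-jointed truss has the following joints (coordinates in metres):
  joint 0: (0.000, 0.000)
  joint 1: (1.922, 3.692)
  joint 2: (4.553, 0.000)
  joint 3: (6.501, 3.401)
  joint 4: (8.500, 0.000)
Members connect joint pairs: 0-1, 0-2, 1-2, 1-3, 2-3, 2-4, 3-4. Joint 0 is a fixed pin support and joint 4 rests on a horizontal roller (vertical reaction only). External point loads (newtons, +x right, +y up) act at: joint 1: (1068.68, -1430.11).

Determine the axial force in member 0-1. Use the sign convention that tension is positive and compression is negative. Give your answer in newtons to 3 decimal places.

N=5 nodes, M=7 members, R=3 reactions → 2N=10, M+R=10
member 0 (0-1): L=4.1623, (cx,cy)=(0.4618,0.8870)
member 1 (0-2): L=4.5530, (cx,cy)=(1.0000,0.0000)
member 2 (1-2): L=4.5335, (cx,cy)=(0.5803,-0.8144)
member 3 (1-3): L=4.5882, (cx,cy)=(0.9980,-0.0634)
member 4 (2-3): L=3.9194, (cx,cy)=(0.4970,0.8677)
member 5 (2-4): L=3.9470, (cx,cy)=(1.0000,0.0000)
member 6 (3-4): L=3.9450, (cx,cy)=(0.5067,-0.8621)
solve A·x = −loads:
  F[0-1] = -724.4075 N (compression)
  F[0-2] = +1403.1833 N (tension)
  F[1-2] = -898.2512 N (compression)
  F[1-3] = -883.6706 N (compression)
  F[2-3] = +843.0084 N (tension)
  F[2-4] = +462.9013 N (tension)
  F[3-4] = -913.5230 N (compression)
  Rx@0 = -1068.6800 N
  Ry@0 = +642.5526 N
  Ry@4 = +787.5574 N

-724.408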